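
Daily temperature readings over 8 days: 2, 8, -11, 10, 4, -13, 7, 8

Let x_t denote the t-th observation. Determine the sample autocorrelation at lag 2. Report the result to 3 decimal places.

Mean x̄ = (2 + 8 − 11 + 10 + 4 − 13 + 7 + 8)/8 = 1.8750
Σ(x_t−x̄)(x_{t+2}−x̄) = (-1.6094) + (49.7656) + (-27.3594) + (-120.8594) + (10.8906) + (-91.1094) = -180.2813
Denominator Σ(x_t−x̄)² = 558.8750
r_2 = -180.2813 / 558.8750 = -0.323

-0.323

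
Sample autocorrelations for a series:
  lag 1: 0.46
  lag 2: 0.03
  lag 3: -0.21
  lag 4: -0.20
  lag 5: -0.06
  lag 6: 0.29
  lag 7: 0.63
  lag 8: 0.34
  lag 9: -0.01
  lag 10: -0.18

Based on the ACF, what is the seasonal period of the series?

The largest autocorrelation is r_7 = 0.63; the remaining lags stay at or below 0.46. The elevated value at lag 1 (0.46), dropping to 0.03 at lag 2, reflects decaying short-term dependence rather than seasonality.
The dominant spike at lag 7 indicates a seasonal period of 7.

7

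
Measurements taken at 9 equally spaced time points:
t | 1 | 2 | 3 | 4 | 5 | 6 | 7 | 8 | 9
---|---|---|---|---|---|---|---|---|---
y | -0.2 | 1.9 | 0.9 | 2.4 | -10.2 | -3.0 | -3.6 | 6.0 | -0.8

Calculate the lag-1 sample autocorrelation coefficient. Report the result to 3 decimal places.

Mean ȳ = (-0.2 + 1.9 + 0.9 + 2.4 − 10.2 − 3.0 − 3.6 + 6.0 − 0.8)/9 = -0.7333
Numerator Σ_{t=1}^{8}(y_t−ȳ)(y_{t+1}−ȳ) = -10.6344
Denominator Σ(y_t−ȳ)² = 168.0200
r_1 = -10.6344 / 168.0200 = -0.063

-0.063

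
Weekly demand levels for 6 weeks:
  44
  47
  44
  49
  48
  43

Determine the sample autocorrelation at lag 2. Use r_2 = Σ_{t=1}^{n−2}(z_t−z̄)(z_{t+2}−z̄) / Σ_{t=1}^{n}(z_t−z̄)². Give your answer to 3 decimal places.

-0.191

Mean z̄ = (44 + 47 + 44 + 49 + 48 + 43)/6 = 45.8333
Deviations from mean: -1.8333, 1.1667, -1.8333, 3.1667, 2.1667, -2.8333
Numerator Σ_{t=1}^{4}(z_t−z̄)(z_{t+2}−z̄) = -5.8889
Denominator Σ(z_t−z̄)² = 30.8333
r_2 = -5.8889 / 30.8333 = -0.191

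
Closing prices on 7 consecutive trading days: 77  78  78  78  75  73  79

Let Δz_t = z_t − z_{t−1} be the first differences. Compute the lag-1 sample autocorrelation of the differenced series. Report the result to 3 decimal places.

First differences Δz: 1, 0, 0, -3, -2, 6
Mean of differences = 0.3333
Numerator Σ(Δz_t−Δz̄)(Δz_{t+1}−Δz̄) = -4.4444
Denominator Σ(Δz_t−Δz̄)² = 49.3333
r_1(Δz) = -4.4444 / 49.3333 = -0.090

-0.090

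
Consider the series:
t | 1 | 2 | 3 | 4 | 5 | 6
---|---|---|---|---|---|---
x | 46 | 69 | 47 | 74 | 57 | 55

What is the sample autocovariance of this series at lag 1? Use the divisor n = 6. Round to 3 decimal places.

-73.667

Mean x̄ = (46 + 69 + 47 + 74 + 57 + 55)/6 = 58.0000
Deviations: -12.0000, 11.0000, -11.0000, 16.0000, -1.0000, -3.0000
Σ_{t=1}^{5}(x_t−x̄)(x_{t+1}−x̄) = -442.0000
γ_1 = -442.0000 / 6 = -73.667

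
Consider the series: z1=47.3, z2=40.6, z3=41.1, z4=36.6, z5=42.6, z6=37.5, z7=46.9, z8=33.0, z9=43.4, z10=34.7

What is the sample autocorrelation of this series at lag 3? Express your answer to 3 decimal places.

-0.534

Mean z̄ = (47.3 + 40.6 + 41.1 + 36.6 + 42.6 + 37.5 + 46.9 + 33.0 + 43.4 + 34.7)/10 = 40.3700
Σ(z_t−z̄)(z_{t+3}−z̄) = (-26.1261) + (0.5129) + (-2.0951) + (-24.6181) + (-16.4351) + (-8.6961) + (-37.0251) = -114.4827
Denominator Σ(z_t−z̄)² = 214.3210
r_3 = -114.4827 / 214.3210 = -0.534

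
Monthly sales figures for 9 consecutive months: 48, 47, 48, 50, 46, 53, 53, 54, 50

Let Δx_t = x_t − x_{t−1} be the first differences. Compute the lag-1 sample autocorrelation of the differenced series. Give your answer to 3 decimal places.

First differences Δx: -1, 1, 2, -4, 7, 0, 1, -4
Mean of differences = 0.2500
Numerator Σ(Δx_t−Δx̄)(Δx_{t+1}−Δx̄) = -40.8125
Denominator Σ(Δx_t−Δx̄)² = 87.5000
r_1(Δx) = -40.8125 / 87.5000 = -0.466

-0.466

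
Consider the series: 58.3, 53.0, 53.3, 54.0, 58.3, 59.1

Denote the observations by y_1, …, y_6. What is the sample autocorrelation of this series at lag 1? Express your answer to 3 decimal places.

Mean ȳ = (58.3 + 53.0 + 53.3 + 54.0 + 58.3 + 59.1)/6 = 56.0000
Numerator Σ_{t=1}^{5}(y_t−ȳ)(y_{t+1}−ȳ) = 9.1300
Denominator Σ(y_t−ȳ)² = 40.4800
r_1 = 9.1300 / 40.4800 = 0.226

0.226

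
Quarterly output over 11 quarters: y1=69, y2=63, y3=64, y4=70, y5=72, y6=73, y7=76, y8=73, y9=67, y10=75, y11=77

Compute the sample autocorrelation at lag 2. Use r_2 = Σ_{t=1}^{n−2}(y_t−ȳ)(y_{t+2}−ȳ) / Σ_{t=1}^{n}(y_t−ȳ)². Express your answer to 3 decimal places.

Mean ȳ = (69 + 63 + 64 + 70 + 72 + 73 + 76 + 73 + 67 + 75 + 77)/11 = 70.8182
Numerator Σ_{t=1}^{9}(y_t−ȳ)(y_{t+2}−ȳ) = -14.4298
Denominator Σ(y_t−ȳ)² = 219.6364
r_2 = -14.4298 / 219.6364 = -0.066

-0.066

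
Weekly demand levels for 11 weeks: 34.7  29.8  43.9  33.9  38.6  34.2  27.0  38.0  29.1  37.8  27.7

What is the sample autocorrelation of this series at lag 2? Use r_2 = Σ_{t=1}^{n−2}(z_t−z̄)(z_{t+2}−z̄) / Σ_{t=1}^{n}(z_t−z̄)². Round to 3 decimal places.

Mean z̄ = (34.7 + 29.8 + 43.9 + 33.9 + 38.6 + 34.2 + 27.0 + 38.0 + 29.1 + 37.8 + 27.7)/11 = 34.0636
Numerator Σ_{t=1}^{9}(z_t−z̄)(z_{t+2}−z̄) = 101.4055
Denominator Σ(z_t−z̄)² = 280.4455
r_2 = 101.4055 / 280.4455 = 0.362

0.362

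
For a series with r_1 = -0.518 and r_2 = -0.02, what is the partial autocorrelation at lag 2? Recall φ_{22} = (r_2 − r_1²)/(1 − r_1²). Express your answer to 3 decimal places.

-0.394

φ_{22} = (r_2 − r_1²) / (1 − r_1²)
r_1² = (-0.518)² = 0.268324
Numerator = -0.02 − 0.2683 = -0.2883; denominator = 1 − 0.2683 = 0.7317
φ_{22} = -0.2883 / 0.7317 = -0.394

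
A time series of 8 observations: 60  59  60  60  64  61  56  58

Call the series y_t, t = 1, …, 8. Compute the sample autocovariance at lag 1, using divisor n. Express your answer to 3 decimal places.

Mean ȳ = (60 + 59 + 60 + 60 + 64 + 61 + 56 + 58)/8 = 59.7500
Σ_{t=1}^{7}(y_t−ȳ)(y_{t+1}−ȳ) = 7.9375
γ_1 = 7.9375 / 8 = 0.992

0.992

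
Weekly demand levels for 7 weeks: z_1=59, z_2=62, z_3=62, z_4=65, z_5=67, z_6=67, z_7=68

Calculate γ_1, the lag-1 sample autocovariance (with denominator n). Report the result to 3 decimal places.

Mean z̄ = (59 + 62 + 62 + 65 + 67 + 67 + 68)/7 = 64.2857
Deviations: -5.2857, -2.2857, -2.2857, 0.7143, 2.7143, 2.7143, 3.7143
Σ_{t=1}^{6}(z_t−z̄)(z_{t+1}−z̄) = 35.0612
γ_1 = 35.0612 / 7 = 5.009

5.009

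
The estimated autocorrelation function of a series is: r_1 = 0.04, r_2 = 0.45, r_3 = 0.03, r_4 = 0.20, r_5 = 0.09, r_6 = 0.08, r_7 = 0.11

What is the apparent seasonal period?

2

The largest autocorrelation is r_2 = 0.45, with a weaker echo at lag 4 (0.20); the remaining lags stay at or below 0.11.
The dominant spike at lag 2 indicates a seasonal period of 2.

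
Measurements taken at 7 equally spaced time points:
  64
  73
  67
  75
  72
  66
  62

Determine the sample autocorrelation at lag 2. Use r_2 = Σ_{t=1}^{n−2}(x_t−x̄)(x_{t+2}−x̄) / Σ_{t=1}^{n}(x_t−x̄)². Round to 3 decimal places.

Mean x̄ = (64 + 73 + 67 + 75 + 72 + 66 + 62)/7 = 68.4286
Deviations from mean: -4.4286, 4.5714, -1.4286, 6.5714, 3.5714, -2.4286, -6.4286
Σ(x_t−x̄)(x_{t+2}−x̄) = (6.3265) + (30.0408) + (-5.1020) + (-15.9592) + (-22.9592) = -7.6531
Denominator Σ(x_t−x̄)² = 145.7143
r_2 = -7.6531 / 145.7143 = -0.053

-0.053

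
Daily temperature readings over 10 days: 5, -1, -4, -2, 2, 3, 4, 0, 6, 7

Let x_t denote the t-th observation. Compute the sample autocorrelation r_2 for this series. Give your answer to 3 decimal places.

-0.117

Mean x̄ = (5 − 1 − 4 − 2 + 2 + 3 + 4 + 0 + 6 + 7)/10 = 2.0000
Numerator Σ_{t=1}^{8}(x_t−x̄)(x_{t+2}−x̄) = -14.0000
Denominator Σ(x_t−x̄)² = 120.0000
r_2 = -14.0000 / 120.0000 = -0.117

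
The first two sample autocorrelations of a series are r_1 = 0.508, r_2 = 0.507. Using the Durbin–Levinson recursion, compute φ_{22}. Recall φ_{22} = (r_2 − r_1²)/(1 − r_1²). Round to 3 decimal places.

φ_{22} = (r_2 − r_1²) / (1 − r_1²)
r_1² = (0.508)² = 0.258064
Numerator = 0.507 − 0.2581 = 0.2489; denominator = 1 − 0.2581 = 0.7419
φ_{22} = 0.2489 / 0.7419 = 0.336

0.336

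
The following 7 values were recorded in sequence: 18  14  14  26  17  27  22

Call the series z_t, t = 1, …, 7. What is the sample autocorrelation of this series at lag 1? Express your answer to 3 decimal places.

-0.079

Mean z̄ = (18 + 14 + 14 + 26 + 17 + 27 + 22)/7 = 19.7143
Σ(z_t−z̄)(z_{t+1}−z̄) = (9.7959) + (32.6531) + (-35.9184) + (-17.0612) + (-19.7755) + (16.6531) = -13.6531
Denominator Σ(z_t−z̄)² = 173.4286
r_1 = -13.6531 / 173.4286 = -0.079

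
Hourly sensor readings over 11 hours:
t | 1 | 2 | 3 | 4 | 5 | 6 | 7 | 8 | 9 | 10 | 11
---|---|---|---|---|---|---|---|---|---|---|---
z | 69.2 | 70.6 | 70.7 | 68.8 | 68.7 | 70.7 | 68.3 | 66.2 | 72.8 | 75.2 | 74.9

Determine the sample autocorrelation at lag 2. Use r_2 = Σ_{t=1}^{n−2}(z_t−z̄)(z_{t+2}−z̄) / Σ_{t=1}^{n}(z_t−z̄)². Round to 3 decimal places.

-0.164

Mean z̄ = (69.2 + 70.6 + 70.7 + 68.8 + 68.7 + 70.7 + 68.3 + 66.2 + 72.8 + 75.2 + 74.9)/11 = 70.5545
Numerator Σ_{t=1}^{9}(z_t−z̄)(z_{t+2}−z̄) = -12.7878
Denominator Σ(z_t−z̄)² = 77.9473
r_2 = -12.7878 / 77.9473 = -0.164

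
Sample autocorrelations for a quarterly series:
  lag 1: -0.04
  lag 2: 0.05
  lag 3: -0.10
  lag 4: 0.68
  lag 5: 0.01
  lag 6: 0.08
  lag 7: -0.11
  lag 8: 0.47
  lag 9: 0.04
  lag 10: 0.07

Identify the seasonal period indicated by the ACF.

The largest autocorrelation is r_4 = 0.68, with a weaker echo at lag 8 (0.47); the remaining lags stay at or below 0.08.
The dominant spike at lag 4 indicates a seasonal period of 4.

4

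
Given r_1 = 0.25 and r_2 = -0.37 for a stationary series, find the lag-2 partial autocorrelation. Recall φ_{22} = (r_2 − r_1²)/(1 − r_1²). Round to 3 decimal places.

φ_{22} = (r_2 − r_1²) / (1 − r_1²)
r_1² = (0.25)² = 0.0625
Numerator = -0.37 − 0.0625 = -0.4325; denominator = 1 − 0.0625 = 0.9375
φ_{22} = -0.4325 / 0.9375 = -0.461

-0.461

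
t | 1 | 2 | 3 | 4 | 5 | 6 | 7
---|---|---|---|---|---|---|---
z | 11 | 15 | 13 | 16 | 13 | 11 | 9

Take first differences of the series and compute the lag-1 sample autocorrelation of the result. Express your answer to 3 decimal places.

First differences Δz: 4, -2, 3, -3, -2, -2
Mean of differences = -0.3333
Numerator Σ(Δz_t−Δz̄)(Δz_{t+1}−Δz̄) = -14.4444
Denominator Σ(Δz_t−Δz̄)² = 45.3333
r_1(Δz) = -14.4444 / 45.3333 = -0.319

-0.319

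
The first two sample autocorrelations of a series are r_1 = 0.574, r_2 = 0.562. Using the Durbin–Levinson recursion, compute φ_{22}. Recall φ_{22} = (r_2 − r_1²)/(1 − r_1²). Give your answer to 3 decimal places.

0.347

φ_{22} = (r_2 − r_1²) / (1 − r_1²)
r_1² = (0.574)² = 0.329476
Numerator = 0.562 − 0.3295 = 0.2325; denominator = 1 − 0.3295 = 0.6705
φ_{22} = 0.2325 / 0.6705 = 0.347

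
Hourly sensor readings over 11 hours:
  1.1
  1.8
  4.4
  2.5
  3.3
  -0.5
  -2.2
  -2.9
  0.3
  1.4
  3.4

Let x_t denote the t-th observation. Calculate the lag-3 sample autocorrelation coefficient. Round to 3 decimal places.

Mean x̄ = (1.1 + 1.8 + 4.4 + 2.5 + 3.3 − 0.5 − 2.2 − 2.9 + 0.3 + 1.4 + 3.4)/11 = 1.1455
Numerator Σ_{t=1}^{8}(x_t−x̄)(x_{t+3}−x̄) = -25.8353
Denominator Σ(x_t−x̄)² = 53.6273
r_3 = -25.8353 / 53.6273 = -0.482

-0.482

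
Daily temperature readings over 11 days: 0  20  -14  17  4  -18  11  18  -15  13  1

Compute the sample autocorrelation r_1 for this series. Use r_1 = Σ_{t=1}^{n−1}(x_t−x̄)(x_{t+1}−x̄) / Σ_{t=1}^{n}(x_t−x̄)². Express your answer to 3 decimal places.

Mean x̄ = (0 + 20 − 14 + 17 + 4 − 18 + 11 + 18 − 15 + 13 + 1)/11 = 3.3636
Numerator Σ_{t=1}^{10}(x_t−x̄)(x_{t+1}−x̄) = -1106.4050
Denominator Σ(x_t−x̄)² = 1940.5455
r_1 = -1106.4050 / 1940.5455 = -0.570

-0.570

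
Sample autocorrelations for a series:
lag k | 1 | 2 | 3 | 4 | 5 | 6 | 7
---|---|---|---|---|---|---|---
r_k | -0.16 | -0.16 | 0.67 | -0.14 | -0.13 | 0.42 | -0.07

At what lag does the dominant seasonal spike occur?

The largest autocorrelation is r_3 = 0.67, with a weaker echo at lag 6 (0.42); the remaining lags stay at or below -0.07.
The dominant spike at lag 3 indicates a seasonal period of 3.

3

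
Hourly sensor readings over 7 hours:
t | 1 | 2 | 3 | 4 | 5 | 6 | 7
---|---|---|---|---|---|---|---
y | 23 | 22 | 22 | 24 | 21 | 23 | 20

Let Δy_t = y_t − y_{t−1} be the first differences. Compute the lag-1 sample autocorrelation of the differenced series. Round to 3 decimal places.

-0.696

First differences Δy: -1, 0, 2, -3, 2, -3
Mean of differences = -0.5000
Numerator Σ(Δy_t−Δȳ)(Δy_{t+1}−Δȳ) = -17.7500
Denominator Σ(Δy_t−Δȳ)² = 25.5000
r_1(Δy) = -17.7500 / 25.5000 = -0.696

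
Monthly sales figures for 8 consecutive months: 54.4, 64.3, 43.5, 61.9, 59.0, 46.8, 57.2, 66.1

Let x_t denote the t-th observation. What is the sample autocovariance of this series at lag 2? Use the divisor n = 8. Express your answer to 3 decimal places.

Mean x̄ = (54.4 + 64.3 + 43.5 + 61.9 + 59.0 + 46.8 + 57.2 + 66.1)/8 = 56.6500
Deviations: -2.2500, 7.6500, -13.1500, 5.2500, 2.3500, -9.8500, 0.5500, 9.4500
Σ_{t=1}^{6}(x_t−x̄)(x_{t+2}−x̄) = -104.6550
γ_2 = -104.6550 / 8 = -13.082

-13.082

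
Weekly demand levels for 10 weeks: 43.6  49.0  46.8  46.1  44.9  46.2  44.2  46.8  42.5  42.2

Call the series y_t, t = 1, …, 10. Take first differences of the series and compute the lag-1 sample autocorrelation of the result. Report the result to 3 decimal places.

-0.446

First differences Δy: 5.4, -2.2, -0.7, -1.2, 1.3, -2.0, 2.6, -4.3, -0.3
Mean of differences = -0.1556
Numerator Σ(Δy_t−Δȳ)(Δy_{t+1}−Δȳ) = -29.7853
Denominator Σ(Δy_t−Δȳ)² = 66.7422
r_1(Δy) = -29.7853 / 66.7422 = -0.446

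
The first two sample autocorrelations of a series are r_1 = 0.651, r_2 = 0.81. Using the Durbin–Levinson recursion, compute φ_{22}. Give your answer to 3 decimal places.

φ_{22} = (r_2 − r_1²) / (1 − r_1²)
r_1² = (0.651)² = 0.423801
Numerator = 0.81 − 0.4238 = 0.3862; denominator = 1 − 0.4238 = 0.5762
φ_{22} = 0.3862 / 0.5762 = 0.670

0.670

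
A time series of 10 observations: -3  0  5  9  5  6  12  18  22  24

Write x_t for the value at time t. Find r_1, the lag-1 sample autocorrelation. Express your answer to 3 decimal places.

0.647

Mean x̄ = (-3 + 0 + 5 + 9 + 5 + 6 + 12 + 18 + 22 + 24)/10 = 9.8000
Numerator Σ_{t=1}^{9}(x_t−x̄)(x_{t+1}−x̄) = 481.3600
Denominator Σ(x_t−x̄)² = 743.6000
r_1 = 481.3600 / 743.6000 = 0.647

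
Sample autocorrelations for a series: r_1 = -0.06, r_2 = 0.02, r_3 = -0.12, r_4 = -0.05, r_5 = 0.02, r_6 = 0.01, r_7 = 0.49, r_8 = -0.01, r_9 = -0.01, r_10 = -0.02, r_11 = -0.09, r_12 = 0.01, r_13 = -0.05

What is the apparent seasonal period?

7

The largest autocorrelation is r_7 = 0.49; the remaining lags stay at or below 0.02.
The dominant spike at lag 7 indicates a seasonal period of 7.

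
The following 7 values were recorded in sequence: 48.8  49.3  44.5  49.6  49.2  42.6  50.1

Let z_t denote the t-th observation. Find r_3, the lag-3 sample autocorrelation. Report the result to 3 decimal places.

Mean z̄ = (48.8 + 49.3 + 44.5 + 49.6 + 49.2 + 42.6 + 50.1)/7 = 47.7286
Deviations from mean: 1.0714, 1.5714, -3.2286, 1.8714, 1.4714, -5.1286, 2.3714
Σ(z_t−z̄)(z_{t+3}−z̄) = (2.0051) + (2.3122) + (16.5580) + (4.4380) = 25.3133
Denominator Σ(z_t−z̄)² = 51.6343
r_3 = 25.3133 / 51.6343 = 0.490

0.490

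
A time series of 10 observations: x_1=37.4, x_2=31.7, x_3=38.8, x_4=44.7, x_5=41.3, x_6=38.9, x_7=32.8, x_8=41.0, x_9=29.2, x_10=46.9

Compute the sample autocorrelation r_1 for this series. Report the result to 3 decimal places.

Mean x̄ = (37.4 + 31.7 + 38.8 + 44.7 + 41.3 + 38.9 + 32.8 + 41.0 + 29.2 + 46.9)/10 = 38.2700
Numerator Σ_{t=1}^{9}(x_t−x̄)(x_{t+1}−x̄) = -94.3809
Denominator Σ(x_t−x̄)² = 289.2410
r_1 = -94.3809 / 289.2410 = -0.326

-0.326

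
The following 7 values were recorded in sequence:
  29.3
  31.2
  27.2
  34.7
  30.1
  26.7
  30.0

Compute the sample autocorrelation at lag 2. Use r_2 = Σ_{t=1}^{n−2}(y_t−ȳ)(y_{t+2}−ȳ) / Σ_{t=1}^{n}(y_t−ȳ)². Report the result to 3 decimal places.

Mean ȳ = (29.3 + 31.2 + 27.2 + 34.7 + 30.1 + 26.7 + 30.0)/7 = 29.8857
Deviations from mean: -0.5857, 1.3143, -2.6857, 4.8143, 0.2143, -3.1857, 0.1143
Σ(y_t−ȳ)(y_{t+2}−ȳ) = (1.5731) + (6.3273) + (-0.5755) + (-15.3369) + (0.0245) = -7.9876
Denominator Σ(y_t−ȳ)² = 42.6686
r_2 = -7.9876 / 42.6686 = -0.187

-0.187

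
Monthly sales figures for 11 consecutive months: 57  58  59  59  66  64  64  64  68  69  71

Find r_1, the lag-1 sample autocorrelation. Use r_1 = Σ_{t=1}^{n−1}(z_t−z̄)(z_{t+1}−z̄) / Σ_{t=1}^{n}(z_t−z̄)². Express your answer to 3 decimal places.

Mean z̄ = (57 + 58 + 59 + 59 + 66 + 64 + 64 + 64 + 68 + 69 + 71)/11 = 63.5455
Numerator Σ_{t=1}^{10}(z_t−z̄)(z_{t+1}−z̄) = 139.5207
Denominator Σ(z_t−z̄)² = 226.7273
r_1 = 139.5207 / 226.7273 = 0.615

0.615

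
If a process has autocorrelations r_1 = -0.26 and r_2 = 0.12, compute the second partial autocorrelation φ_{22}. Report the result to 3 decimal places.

0.056

φ_{22} = (r_2 − r_1²) / (1 − r_1²)
r_1² = (-0.26)² = 0.0676
Numerator = 0.12 − 0.0676 = 0.0524; denominator = 1 − 0.0676 = 0.9324
φ_{22} = 0.0524 / 0.9324 = 0.056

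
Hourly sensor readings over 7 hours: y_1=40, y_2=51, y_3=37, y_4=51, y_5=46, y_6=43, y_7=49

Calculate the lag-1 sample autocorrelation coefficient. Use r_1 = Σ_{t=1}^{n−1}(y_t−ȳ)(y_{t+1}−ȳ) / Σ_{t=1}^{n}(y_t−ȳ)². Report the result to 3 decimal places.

Mean ȳ = (40 + 51 + 37 + 51 + 46 + 43 + 49)/7 = 45.2857
Deviations from mean: -5.2857, 5.7143, -8.2857, 5.7143, 0.7143, -2.2857, 3.7143
Σ(y_t−ȳ)(y_{t+1}−ȳ) = (-30.2041) + (-47.3469) + (-47.3469) + (4.0816) + (-1.6327) + (-8.4898) = -130.9388
Denominator Σ(y_t−ȳ)² = 181.4286
r_1 = -130.9388 / 181.4286 = -0.722

-0.722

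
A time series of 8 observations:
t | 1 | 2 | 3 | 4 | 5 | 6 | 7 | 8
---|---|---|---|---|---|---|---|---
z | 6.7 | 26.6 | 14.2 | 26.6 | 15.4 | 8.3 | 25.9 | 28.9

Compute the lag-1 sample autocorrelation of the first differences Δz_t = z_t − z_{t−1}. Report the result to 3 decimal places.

First differences Δz: 19.9, -12.4, 12.4, -11.2, -7.1, 17.6, 3.0
Mean of differences = 3.1714
Numerator Σ(Δz_t−Δz̄)(Δz_{t+1}−Δz̄) = -539.8780
Denominator Σ(Δz_t−Δz̄)² = 1127.7343
r_1(Δz) = -539.8780 / 1127.7343 = -0.479

-0.479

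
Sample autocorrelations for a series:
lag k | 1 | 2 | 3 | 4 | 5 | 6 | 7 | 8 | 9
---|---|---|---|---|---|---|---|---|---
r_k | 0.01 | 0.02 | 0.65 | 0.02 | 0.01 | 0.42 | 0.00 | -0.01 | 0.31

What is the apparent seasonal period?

The largest autocorrelation is r_3 = 0.65, with weaker echoes at lags 6 (0.42) and 9 (0.31); the remaining lags stay at or below 0.02.
The dominant spike at lag 3 indicates a seasonal period of 3.

3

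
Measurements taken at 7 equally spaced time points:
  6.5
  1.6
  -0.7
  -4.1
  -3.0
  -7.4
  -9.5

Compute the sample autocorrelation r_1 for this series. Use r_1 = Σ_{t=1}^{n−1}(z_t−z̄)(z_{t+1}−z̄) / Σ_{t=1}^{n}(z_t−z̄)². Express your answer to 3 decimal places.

0.447

Mean z̄ = (6.5 + 1.6 − 0.7 − 4.1 − 3.0 − 7.4 − 9.5)/7 = -2.3714
Deviations from mean: 8.8714, 3.9714, 1.6714, -1.7286, -0.6286, -5.0286, -7.1286
Σ(z_t−z̄)(z_{t+1}−z̄) = (35.2322) + (6.6380) + (-2.8892) + (1.0865) + (3.1608) + (35.8465) = 79.0749
Denominator Σ(z_t−z̄)² = 176.7543
r_1 = 79.0749 / 176.7543 = 0.447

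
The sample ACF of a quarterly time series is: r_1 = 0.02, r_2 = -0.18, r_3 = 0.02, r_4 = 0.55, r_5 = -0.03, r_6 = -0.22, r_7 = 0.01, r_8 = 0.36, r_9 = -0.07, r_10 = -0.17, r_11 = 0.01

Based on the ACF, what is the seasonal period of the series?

The largest autocorrelation is r_4 = 0.55, with a weaker echo at lag 8 (0.36); the remaining lags stay at or below 0.02.
The dominant spike at lag 4 indicates a seasonal period of 4.

4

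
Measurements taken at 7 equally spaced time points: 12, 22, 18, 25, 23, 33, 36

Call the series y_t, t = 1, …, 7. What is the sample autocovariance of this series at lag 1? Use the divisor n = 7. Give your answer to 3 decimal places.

Mean ȳ = (12 + 22 + 18 + 25 + 23 + 33 + 36)/7 = 24.1429
Σ_{t=1}^{6}(y_t−ȳ)(y_{t+1}−ȳ) = 127.8367
γ_1 = 127.8367 / 7 = 18.262

18.262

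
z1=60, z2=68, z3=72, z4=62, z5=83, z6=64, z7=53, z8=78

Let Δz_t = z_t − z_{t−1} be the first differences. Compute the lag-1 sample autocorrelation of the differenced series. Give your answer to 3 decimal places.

-0.387

First differences Δz: 8, 4, -10, 21, -19, -11, 25
Mean of differences = 2.5714
Numerator Σ(Δz_t−Δz̄)(Δz_{t+1}−Δz̄) = -651.0408
Denominator Σ(Δz_t−Δz̄)² = 1681.7143
r_1(Δz) = -651.0408 / 1681.7143 = -0.387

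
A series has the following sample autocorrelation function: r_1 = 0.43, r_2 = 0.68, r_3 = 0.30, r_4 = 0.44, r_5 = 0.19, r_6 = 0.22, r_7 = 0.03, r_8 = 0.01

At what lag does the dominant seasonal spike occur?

The largest autocorrelation is r_2 = 0.68, with a weaker echo at lag 4 (0.44); the remaining lags stay at or below 0.43.
The dominant spike at lag 2 indicates a seasonal period of 2.

2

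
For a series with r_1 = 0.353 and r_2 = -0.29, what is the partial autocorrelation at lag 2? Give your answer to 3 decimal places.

φ_{22} = (r_2 − r_1²) / (1 − r_1²)
r_1² = (0.353)² = 0.124609
Numerator = -0.29 − 0.1246 = -0.4146; denominator = 1 − 0.1246 = 0.8754
φ_{22} = -0.4146 / 0.8754 = -0.474

-0.474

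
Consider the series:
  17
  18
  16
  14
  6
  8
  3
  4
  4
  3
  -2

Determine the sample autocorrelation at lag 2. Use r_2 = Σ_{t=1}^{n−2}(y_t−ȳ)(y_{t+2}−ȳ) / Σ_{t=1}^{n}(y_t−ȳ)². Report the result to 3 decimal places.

0.442

Mean ȳ = (17 + 18 + 16 + 14 + 6 + 8 + 3 + 4 + 4 + 3 − 2)/11 = 8.2727
Numerator Σ_{t=1}^{9}(y_t−ȳ)(y_{t+2}−ȳ) = 206.1240
Denominator Σ(y_t−ȳ)² = 466.1818
r_2 = 206.1240 / 466.1818 = 0.442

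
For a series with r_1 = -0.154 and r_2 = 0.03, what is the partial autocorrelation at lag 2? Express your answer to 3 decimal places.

0.006

φ_{22} = (r_2 − r_1²) / (1 − r_1²)
r_1² = (-0.154)² = 0.023716
Numerator = 0.03 − 0.0237 = 0.0063; denominator = 1 − 0.0237 = 0.9763
φ_{22} = 0.0063 / 0.9763 = 0.006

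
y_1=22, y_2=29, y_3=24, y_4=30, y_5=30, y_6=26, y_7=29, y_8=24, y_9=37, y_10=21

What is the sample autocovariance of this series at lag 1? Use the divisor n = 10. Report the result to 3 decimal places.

Mean ȳ = (22 + 29 + 24 + 30 + 30 + 26 + 29 + 24 + 37 + 21)/10 = 27.2000
Σ_{t=1}^{9}(y_t−ȳ)(y_{t+1}−ȳ) = -119.6400
γ_1 = -119.6400 / 10 = -11.964

-11.964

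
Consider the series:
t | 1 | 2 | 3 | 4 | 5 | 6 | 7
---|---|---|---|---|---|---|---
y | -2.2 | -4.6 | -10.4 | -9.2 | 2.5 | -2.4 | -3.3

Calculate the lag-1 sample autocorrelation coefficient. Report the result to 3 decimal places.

Mean ȳ = (-2.2 − 4.6 − 10.4 − 9.2 + 2.5 − 2.4 − 3.3)/7 = -4.2286
Σ(y_t−ȳ)(y_{t+1}−ȳ) = (-0.7535) + (2.2922) + (30.6808) + (-33.4506) + (12.3037) + (1.6980) = 12.7706
Denominator Σ(y_t−ȳ)² = 116.5343
r_1 = 12.7706 / 116.5343 = 0.110

0.110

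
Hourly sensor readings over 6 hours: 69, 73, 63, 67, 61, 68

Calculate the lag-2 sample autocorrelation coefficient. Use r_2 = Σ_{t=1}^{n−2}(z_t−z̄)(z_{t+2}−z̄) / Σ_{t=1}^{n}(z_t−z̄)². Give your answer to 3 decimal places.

Mean z̄ = (69 + 73 + 63 + 67 + 61 + 68)/6 = 66.8333
Deviations from mean: 2.1667, 6.1667, -3.8333, 0.1667, -5.8333, 1.1667
Σ(z_t−z̄)(z_{t+2}−z̄) = (-8.3056) + (1.0278) + (22.3611) + (0.1944) = 15.2778
Denominator Σ(z_t−z̄)² = 92.8333
r_2 = 15.2778 / 92.8333 = 0.165

0.165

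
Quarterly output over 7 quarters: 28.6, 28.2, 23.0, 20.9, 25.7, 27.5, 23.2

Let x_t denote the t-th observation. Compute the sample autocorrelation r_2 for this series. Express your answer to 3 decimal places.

Mean x̄ = (28.6 + 28.2 + 23.0 + 20.9 + 25.7 + 27.5 + 23.2)/7 = 25.3000
Deviations from mean: 3.3000, 2.9000, -2.3000, -4.4000, 0.4000, 2.2000, -2.1000
Σ(x_t−x̄)(x_{t+2}−x̄) = (-7.5900) + (-12.7600) + (-0.9200) + (-9.6800) + (-0.8400) = -31.7900
Denominator Σ(x_t−x̄)² = 53.3600
r_2 = -31.7900 / 53.3600 = -0.596

-0.596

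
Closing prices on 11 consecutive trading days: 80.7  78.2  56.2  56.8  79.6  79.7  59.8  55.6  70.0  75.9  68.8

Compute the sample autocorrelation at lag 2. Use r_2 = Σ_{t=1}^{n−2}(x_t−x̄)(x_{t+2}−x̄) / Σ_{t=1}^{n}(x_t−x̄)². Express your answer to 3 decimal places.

-0.807

Mean x̄ = (80.7 + 78.2 + 56.2 + 56.8 + 79.6 + 79.7 + 59.8 + 55.6 + 70.0 + 75.9 + 68.8)/11 = 69.2091
Numerator Σ_{t=1}^{9}(x_t−x̄)(x_{t+2}−x̄) = -865.7774
Denominator Σ(x_t−x̄)² = 1073.4291
r_2 = -865.7774 / 1073.4291 = -0.807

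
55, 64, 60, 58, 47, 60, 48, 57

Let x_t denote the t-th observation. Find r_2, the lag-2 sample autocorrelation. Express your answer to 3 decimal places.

Mean x̄ = (55 + 64 + 60 + 58 + 47 + 60 + 48 + 57)/8 = 56.1250
Deviations from mean: -1.1250, 7.8750, 3.8750, 1.8750, -9.1250, 3.8750, -8.1250, 0.8750
Σ(x_t−x̄)(x_{t+2}−x̄) = (-4.3594) + (14.7656) + (-35.3594) + (7.2656) + (74.1406) + (3.3906) = 59.8438
Denominator Σ(x_t−x̄)² = 246.8750
r_2 = 59.8438 / 246.8750 = 0.242

0.242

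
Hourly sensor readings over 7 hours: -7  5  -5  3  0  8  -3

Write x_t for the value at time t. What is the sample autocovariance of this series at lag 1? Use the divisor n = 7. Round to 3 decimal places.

-14.370

Mean x̄ = (-7 + 5 − 5 + 3 + 0 + 8 − 3)/7 = 0.1429
Deviations: -7.1429, 4.8571, -5.1429, 2.8571, -0.1429, 7.8571, -3.1429
Σ_{t=1}^{6}(x_t−x̄)(x_{t+1}−x̄) = -100.5918
γ_1 = -100.5918 / 7 = -14.370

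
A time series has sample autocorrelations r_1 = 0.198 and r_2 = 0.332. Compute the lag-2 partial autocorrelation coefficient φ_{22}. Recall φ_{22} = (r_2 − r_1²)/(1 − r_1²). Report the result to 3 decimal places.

φ_{22} = (r_2 − r_1²) / (1 − r_1²)
r_1² = (0.198)² = 0.039204
Numerator = 0.332 − 0.0392 = 0.2928; denominator = 1 − 0.0392 = 0.9608
φ_{22} = 0.2928 / 0.9608 = 0.305

0.305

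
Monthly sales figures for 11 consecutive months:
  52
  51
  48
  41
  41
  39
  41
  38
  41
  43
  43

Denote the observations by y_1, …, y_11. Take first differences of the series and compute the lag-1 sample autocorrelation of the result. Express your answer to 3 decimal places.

0.037

First differences Δy: -1, -3, -7, 0, -2, 2, -3, 3, 2, 0
Mean of differences = -0.9000
Numerator Σ(Δy_t−Δȳ)(Δy_{t+1}−Δȳ) = 2.9900
Denominator Σ(Δy_t−Δȳ)² = 80.9000
r_1(Δy) = 2.9900 / 80.9000 = 0.037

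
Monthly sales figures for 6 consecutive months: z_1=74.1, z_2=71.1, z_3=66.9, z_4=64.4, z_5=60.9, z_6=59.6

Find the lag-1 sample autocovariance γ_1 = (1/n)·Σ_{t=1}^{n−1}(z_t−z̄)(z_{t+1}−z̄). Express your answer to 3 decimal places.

Mean z̄ = (74.1 + 71.1 + 66.9 + 64.4 + 60.9 + 59.6)/6 = 66.1667
Σ_{t=1}^{5}(z_t−z̄)(z_{t+1}−z̄) = 85.3489
γ_1 = 85.3489 / 6 = 14.225

14.225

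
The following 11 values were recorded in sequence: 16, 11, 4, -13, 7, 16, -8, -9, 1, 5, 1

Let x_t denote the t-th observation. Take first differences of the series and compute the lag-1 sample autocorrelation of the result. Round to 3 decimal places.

-0.128

First differences Δx: -5, -7, -17, 20, 9, -24, -1, 10, 4, -4
Mean of differences = -1.5000
Numerator Σ(Δx_t−Δx̄)(Δx_{t+1}−Δx̄) = -195.2500
Denominator Σ(Δx_t−Δx̄)² = 1530.5000
r_1(Δx) = -195.2500 / 1530.5000 = -0.128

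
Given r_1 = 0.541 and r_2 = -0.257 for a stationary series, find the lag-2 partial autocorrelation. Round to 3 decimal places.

φ_{22} = (r_2 − r_1²) / (1 − r_1²)
r_1² = (0.541)² = 0.292681
Numerator = -0.257 − 0.2927 = -0.5497; denominator = 1 − 0.2927 = 0.7073
φ_{22} = -0.5497 / 0.7073 = -0.777

-0.777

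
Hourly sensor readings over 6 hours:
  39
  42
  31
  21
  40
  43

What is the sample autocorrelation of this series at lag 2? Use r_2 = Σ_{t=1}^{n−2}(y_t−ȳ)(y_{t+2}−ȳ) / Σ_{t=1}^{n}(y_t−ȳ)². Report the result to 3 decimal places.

Mean ȳ = (39 + 42 + 31 + 21 + 40 + 43)/6 = 36.0000
Deviations from mean: 3.0000, 6.0000, -5.0000, -15.0000, 4.0000, 7.0000
Numerator Σ_{t=1}^{4}(y_t−ȳ)(y_{t+2}−ȳ) = -230.0000
Denominator Σ(y_t−ȳ)² = 360.0000
r_2 = -230.0000 / 360.0000 = -0.639

-0.639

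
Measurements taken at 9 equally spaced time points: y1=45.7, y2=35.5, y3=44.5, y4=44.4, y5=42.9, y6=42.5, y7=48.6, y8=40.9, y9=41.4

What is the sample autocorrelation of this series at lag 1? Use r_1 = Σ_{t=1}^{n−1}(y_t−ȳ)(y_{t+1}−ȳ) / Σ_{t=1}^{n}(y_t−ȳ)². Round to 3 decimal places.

-0.384

Mean ȳ = (45.7 + 35.5 + 44.5 + 44.4 + 42.9 + 42.5 + 48.6 + 40.9 + 41.4)/9 = 42.9333
Numerator Σ_{t=1}^{8}(y_t−ȳ)(y_{t+1}−ȳ) = -40.8078
Denominator Σ(y_t−ȳ)² = 106.3000
r_1 = -40.8078 / 106.3000 = -0.384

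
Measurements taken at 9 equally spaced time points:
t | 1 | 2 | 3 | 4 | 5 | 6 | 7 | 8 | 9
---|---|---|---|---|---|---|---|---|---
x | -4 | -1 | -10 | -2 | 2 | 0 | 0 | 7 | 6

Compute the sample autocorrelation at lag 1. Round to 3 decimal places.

Mean x̄ = (-4 − 1 − 10 − 2 + 2 + 0 + 0 + 7 + 6)/9 = -0.2222
Numerator Σ_{t=1}^{8}(x_t−x̄)(x_{t+1}−x̄) = 71.0617
Denominator Σ(x_t−x̄)² = 209.5556
r_1 = 71.0617 / 209.5556 = 0.339

0.339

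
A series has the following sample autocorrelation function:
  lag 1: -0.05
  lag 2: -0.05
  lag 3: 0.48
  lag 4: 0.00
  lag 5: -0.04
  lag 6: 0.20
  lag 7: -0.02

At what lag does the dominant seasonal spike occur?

3

The largest autocorrelation is r_3 = 0.48, with a weaker echo at lag 6 (0.20); the remaining lags stay at or below 0.00.
The dominant spike at lag 3 indicates a seasonal period of 3.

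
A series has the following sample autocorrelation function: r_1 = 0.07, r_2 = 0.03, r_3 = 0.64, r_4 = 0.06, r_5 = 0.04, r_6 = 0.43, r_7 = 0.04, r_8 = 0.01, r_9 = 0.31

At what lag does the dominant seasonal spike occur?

The largest autocorrelation is r_3 = 0.64, with weaker echoes at lags 6 (0.43) and 9 (0.31); the remaining lags stay at or below 0.07.
The dominant spike at lag 3 indicates a seasonal period of 3.

3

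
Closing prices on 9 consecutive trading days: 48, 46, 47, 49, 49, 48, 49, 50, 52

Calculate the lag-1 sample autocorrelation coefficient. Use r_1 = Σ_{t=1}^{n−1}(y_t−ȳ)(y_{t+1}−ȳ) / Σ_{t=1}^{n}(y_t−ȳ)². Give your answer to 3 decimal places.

Mean ȳ = (48 + 46 + 47 + 49 + 49 + 48 + 49 + 50 + 52)/9 = 48.6667
Numerator Σ_{t=1}^{8}(y_t−ȳ)(y_{t+1}−ȳ) = 10.2222
Denominator Σ(y_t−ȳ)² = 24.0000
r_1 = 10.2222 / 24.0000 = 0.426

0.426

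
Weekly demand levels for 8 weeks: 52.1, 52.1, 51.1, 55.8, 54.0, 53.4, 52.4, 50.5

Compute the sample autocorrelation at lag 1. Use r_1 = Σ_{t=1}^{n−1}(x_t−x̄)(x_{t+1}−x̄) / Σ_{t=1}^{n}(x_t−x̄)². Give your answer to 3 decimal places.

0.091

Mean x̄ = (52.1 + 52.1 + 51.1 + 55.8 + 54.0 + 53.4 + 52.4 + 50.5)/8 = 52.6750
Deviations from mean: -0.5750, -0.5750, -1.5750, 3.1250, 1.3250, 0.7250, -0.2750, -2.1750
Σ(x_t−x̄)(x_{t+1}−x̄) = (0.3306) + (0.9056) + (-4.9219) + (4.1406) + (0.9606) + (-0.1994) + (0.5981) = 1.8144
Denominator Σ(x_t−x̄)² = 19.9950
r_1 = 1.8144 / 19.9950 = 0.091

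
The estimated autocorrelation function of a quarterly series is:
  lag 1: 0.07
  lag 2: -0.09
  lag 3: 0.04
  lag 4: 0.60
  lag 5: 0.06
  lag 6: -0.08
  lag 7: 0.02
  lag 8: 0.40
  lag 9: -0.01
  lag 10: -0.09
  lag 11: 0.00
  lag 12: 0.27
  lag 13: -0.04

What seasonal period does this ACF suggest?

4

The largest autocorrelation is r_4 = 0.60, with weaker echoes at lags 8 (0.40) and 12 (0.27); the remaining lags stay at or below 0.07.
The dominant spike at lag 4 indicates a seasonal period of 4.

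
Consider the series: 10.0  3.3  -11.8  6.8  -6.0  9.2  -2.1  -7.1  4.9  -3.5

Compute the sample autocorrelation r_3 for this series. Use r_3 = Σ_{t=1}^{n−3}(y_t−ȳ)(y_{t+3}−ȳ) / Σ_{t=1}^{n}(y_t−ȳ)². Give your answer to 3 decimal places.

Mean ȳ = (10.0 + 3.3 − 11.8 + 6.8 − 6.0 + 9.2 − 2.1 − 7.1 + 4.9 − 3.5)/10 = 0.3700
Σ(y_t−ȳ)(y_{t+3}−ȳ) = (61.9209) + (-18.6641) + (-107.4611) + (-15.8821) + (47.5839) + (39.9999) + (9.5589) = 17.0563
Denominator Σ(y_t−ȳ)² = 506.7210
r_3 = 17.0563 / 506.7210 = 0.034

0.034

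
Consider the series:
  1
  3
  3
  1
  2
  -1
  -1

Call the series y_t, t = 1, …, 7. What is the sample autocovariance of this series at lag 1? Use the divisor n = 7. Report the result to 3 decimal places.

Mean ȳ = (1 + 3 + 3 + 1 + 2 − 1 − 1)/7 = 1.1429
Deviations: -0.1429, 1.8571, 1.8571, -0.1429, 0.8571, -2.1429, -2.1429
Σ_{t=1}^{6}(y_t−ȳ)(y_{t+1}−ȳ) = 5.5510
γ_1 = 5.5510 / 7 = 0.793

0.793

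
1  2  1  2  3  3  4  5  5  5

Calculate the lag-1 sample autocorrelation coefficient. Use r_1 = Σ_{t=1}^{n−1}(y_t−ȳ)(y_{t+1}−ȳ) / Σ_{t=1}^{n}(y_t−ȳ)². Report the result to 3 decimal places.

0.694

Mean ȳ = (1 + 2 + 1 + 2 + 3 + 3 + 4 + 5 + 5 + 5)/10 = 3.1000
Numerator Σ_{t=1}^{9}(y_t−ȳ)(y_{t+1}−ȳ) = 15.8900
Denominator Σ(y_t−ȳ)² = 22.9000
r_1 = 15.8900 / 22.9000 = 0.694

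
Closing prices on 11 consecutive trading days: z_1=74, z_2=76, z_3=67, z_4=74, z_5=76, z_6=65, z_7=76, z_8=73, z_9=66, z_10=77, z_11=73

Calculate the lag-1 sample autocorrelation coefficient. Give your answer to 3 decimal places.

-0.514

Mean z̄ = (74 + 76 + 67 + 74 + 76 + 65 + 76 + 73 + 66 + 77 + 73)/11 = 72.4545
Numerator Σ_{t=1}^{10}(z_t−z̄)(z_{t+1}−z̄) = -98.1157
Denominator Σ(z_t−z̄)² = 190.7273
r_1 = -98.1157 / 190.7273 = -0.514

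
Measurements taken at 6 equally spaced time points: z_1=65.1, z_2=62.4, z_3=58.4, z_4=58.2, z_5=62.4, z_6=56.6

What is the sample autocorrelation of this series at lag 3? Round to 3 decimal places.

0.023

Mean z̄ = (65.1 + 62.4 + 58.4 + 58.2 + 62.4 + 56.6)/6 = 60.5167
Numerator Σ_{t=1}^{3}(z_t−z̄)(z_{t+3}−z̄) = 1.2192
Denominator Σ(z_t−z̄)² = 53.2883
r_3 = 1.2192 / 53.2883 = 0.023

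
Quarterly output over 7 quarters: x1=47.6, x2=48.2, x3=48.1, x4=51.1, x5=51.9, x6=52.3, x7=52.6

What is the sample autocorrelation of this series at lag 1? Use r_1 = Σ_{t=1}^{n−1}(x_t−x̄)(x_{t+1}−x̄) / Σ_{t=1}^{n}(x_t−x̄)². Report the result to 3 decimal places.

Mean x̄ = (47.6 + 48.2 + 48.1 + 51.1 + 51.9 + 52.3 + 52.6)/7 = 50.2571
Deviations from mean: -2.6571, -2.0571, -2.1571, 0.8429, 1.6429, 2.0429, 2.3429
Σ(x_t−x̄)(x_{t+1}−x̄) = (5.4661) + (4.4376) + (-1.8182) + (1.3847) + (3.3561) + (4.7861) = 17.6124
Denominator Σ(x_t−x̄)² = 29.0171
r_1 = 17.6124 / 29.0171 = 0.607

0.607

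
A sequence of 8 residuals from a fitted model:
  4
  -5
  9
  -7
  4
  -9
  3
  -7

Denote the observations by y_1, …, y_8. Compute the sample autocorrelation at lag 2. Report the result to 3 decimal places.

0.755

Mean ȳ = (4 − 5 + 9 − 7 + 4 − 9 + 3 − 7)/8 = -1.0000
Deviations from mean: 5.0000, -4.0000, 10.0000, -6.0000, 5.0000, -8.0000, 4.0000, -6.0000
Numerator Σ_{t=1}^{6}(y_t−ȳ)(y_{t+2}−ȳ) = 240.0000
Denominator Σ(y_t−ȳ)² = 318.0000
r_2 = 240.0000 / 318.0000 = 0.755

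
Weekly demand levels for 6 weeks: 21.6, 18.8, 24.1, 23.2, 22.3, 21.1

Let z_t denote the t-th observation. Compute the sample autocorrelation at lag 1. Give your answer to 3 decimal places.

Mean z̄ = (21.6 + 18.8 + 24.1 + 23.2 + 22.3 + 21.1)/6 = 21.8500
Deviations from mean: -0.2500, -3.0500, 2.2500, 1.3500, 0.4500, -0.7500
Numerator Σ_{t=1}^{5}(z_t−z̄)(z_{t+1}−z̄) = -2.7925
Denominator Σ(z_t−z̄)² = 17.0150
r_1 = -2.7925 / 17.0150 = -0.164

-0.164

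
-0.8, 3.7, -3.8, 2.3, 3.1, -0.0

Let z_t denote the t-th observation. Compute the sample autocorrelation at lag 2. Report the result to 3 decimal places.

Mean z̄ = (-0.8 + 3.7 − 3.8 + 2.3 + 3.1 − 0.0)/6 = 0.7500
Deviations from mean: -1.5500, 2.9500, -4.5500, 1.5500, 2.3500, -0.7500
Numerator Σ_{t=1}^{4}(z_t−z̄)(z_{t+2}−z̄) = -0.2300
Denominator Σ(z_t−z̄)² = 40.2950
r_2 = -0.2300 / 40.2950 = -0.006

-0.006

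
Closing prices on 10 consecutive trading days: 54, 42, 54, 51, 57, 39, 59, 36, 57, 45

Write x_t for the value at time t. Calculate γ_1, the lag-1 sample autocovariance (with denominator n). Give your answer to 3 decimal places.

-49.136

Mean x̄ = (54 + 42 + 54 + 51 + 57 + 39 + 59 + 36 + 57 + 45)/10 = 49.4000
Σ_{t=1}^{9}(x_t−x̄)(x_{t+1}−x̄) = -491.3600
γ_1 = -491.3600 / 10 = -49.136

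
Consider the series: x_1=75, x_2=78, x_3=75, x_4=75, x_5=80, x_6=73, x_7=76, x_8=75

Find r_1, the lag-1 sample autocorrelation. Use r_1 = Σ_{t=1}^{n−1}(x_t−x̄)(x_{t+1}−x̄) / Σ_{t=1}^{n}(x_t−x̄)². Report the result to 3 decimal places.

Mean x̄ = (75 + 78 + 75 + 75 + 80 + 73 + 76 + 75)/8 = 75.8750
Numerator Σ_{t=1}^{7}(x_t−x̄)(x_{t+1}−x̄) = -18.8906
Denominator Σ(x_t−x̄)² = 32.8750
r_1 = -18.8906 / 32.8750 = -0.575

-0.575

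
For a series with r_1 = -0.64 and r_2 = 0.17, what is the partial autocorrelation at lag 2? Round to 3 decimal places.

φ_{22} = (r_2 − r_1²) / (1 − r_1²)
r_1² = (-0.64)² = 0.4096
Numerator = 0.17 − 0.4096 = -0.2396; denominator = 1 − 0.4096 = 0.5904
φ_{22} = -0.2396 / 0.5904 = -0.406

-0.406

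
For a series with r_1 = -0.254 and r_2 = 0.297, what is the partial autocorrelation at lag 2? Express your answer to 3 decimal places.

φ_{22} = (r_2 − r_1²) / (1 − r_1²)
r_1² = (-0.254)² = 0.064516
Numerator = 0.297 − 0.0645 = 0.2325; denominator = 1 − 0.0645 = 0.9355
φ_{22} = 0.2325 / 0.9355 = 0.249

0.249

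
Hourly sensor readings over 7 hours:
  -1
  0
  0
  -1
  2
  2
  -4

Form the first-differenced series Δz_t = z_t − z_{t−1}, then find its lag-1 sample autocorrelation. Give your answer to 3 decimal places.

First differences Δz: 1, 0, -1, 3, 0, -6
Mean of differences = -0.5000
Numerator Σ(Δz_t−Δz̄)(Δz_{t+1}−Δz̄) = -2.2500
Denominator Σ(Δz_t−Δz̄)² = 45.5000
r_1(Δz) = -2.2500 / 45.5000 = -0.049

-0.049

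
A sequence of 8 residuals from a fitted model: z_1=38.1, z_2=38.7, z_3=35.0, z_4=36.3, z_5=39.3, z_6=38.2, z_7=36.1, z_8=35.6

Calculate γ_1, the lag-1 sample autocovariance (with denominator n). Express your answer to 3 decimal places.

0.114

Mean z̄ = (38.1 + 38.7 + 35.0 + 36.3 + 39.3 + 38.2 + 36.1 + 35.6)/8 = 37.1625
Deviations: 0.9375, 1.5375, -2.1625, -0.8625, 2.1375, 1.0375, -1.0625, -1.5625
Σ_{t=1}^{7}(z_t−z̄)(z_{t+1}−z̄) = 0.9136
γ_1 = 0.9136 / 8 = 0.114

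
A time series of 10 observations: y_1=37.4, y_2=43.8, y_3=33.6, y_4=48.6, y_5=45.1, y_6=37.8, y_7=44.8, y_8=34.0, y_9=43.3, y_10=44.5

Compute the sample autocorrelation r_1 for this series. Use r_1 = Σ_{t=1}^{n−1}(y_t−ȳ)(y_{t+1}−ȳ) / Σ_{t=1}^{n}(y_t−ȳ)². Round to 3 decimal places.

-0.485

Mean ȳ = (37.4 + 43.8 + 33.6 + 48.6 + 45.1 + 37.8 + 44.8 + 34.0 + 43.3 + 44.5)/10 = 41.2900
Numerator Σ_{t=1}^{9}(y_t−ȳ)(y_{t+1}−ȳ) = -116.7641
Denominator Σ(y_t−ȳ)² = 240.5090
r_1 = -116.7641 / 240.5090 = -0.485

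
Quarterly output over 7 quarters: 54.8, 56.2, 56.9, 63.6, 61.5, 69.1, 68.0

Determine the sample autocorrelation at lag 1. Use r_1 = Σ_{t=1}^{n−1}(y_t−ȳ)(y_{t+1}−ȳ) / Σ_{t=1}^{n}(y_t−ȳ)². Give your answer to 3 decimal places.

Mean ȳ = (54.8 + 56.2 + 56.9 + 63.6 + 61.5 + 69.1 + 68.0)/7 = 61.4429
Deviations from mean: -6.6429, -5.2429, -4.5429, 2.1571, 0.0571, 7.6571, 6.5571
Σ(y_t−ȳ)(y_{t+1}−ȳ) = (34.8276) + (23.8176) + (-9.7996) + (0.1233) + (0.4376) + (50.2090) = 99.6153
Denominator Σ(y_t−ȳ)² = 198.5371
r_1 = 99.6153 / 198.5371 = 0.502

0.502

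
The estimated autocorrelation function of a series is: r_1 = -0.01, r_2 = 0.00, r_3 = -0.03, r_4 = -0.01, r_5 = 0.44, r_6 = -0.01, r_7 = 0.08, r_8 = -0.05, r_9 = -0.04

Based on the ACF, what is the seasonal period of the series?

The largest autocorrelation is r_5 = 0.44; the remaining lags stay at or below 0.08.
The dominant spike at lag 5 indicates a seasonal period of 5.

5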